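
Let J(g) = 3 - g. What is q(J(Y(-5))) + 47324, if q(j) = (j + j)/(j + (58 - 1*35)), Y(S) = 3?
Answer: 47324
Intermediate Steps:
q(j) = 2*j/(23 + j) (q(j) = (2*j)/(j + (58 - 35)) = (2*j)/(j + 23) = (2*j)/(23 + j) = 2*j/(23 + j))
q(J(Y(-5))) + 47324 = 2*(3 - 1*3)/(23 + (3 - 1*3)) + 47324 = 2*(3 - 3)/(23 + (3 - 3)) + 47324 = 2*0/(23 + 0) + 47324 = 2*0/23 + 47324 = 2*0*(1/23) + 47324 = 0 + 47324 = 47324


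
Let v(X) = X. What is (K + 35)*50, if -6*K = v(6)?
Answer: 1700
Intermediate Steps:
K = -1 (K = -1/6*6 = -1)
(K + 35)*50 = (-1 + 35)*50 = 34*50 = 1700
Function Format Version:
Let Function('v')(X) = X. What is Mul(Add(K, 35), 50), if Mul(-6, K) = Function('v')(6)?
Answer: 1700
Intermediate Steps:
K = -1 (K = Mul(Rational(-1, 6), 6) = -1)
Mul(Add(K, 35), 50) = Mul(Add(-1, 35), 50) = Mul(34, 50) = 1700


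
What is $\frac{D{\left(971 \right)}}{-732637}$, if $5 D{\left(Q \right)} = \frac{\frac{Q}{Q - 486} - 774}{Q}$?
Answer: $\frac{374419}{1725122027975} \approx 2.1704 \cdot 10^{-7}$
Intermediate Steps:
$D{\left(Q \right)} = \frac{-774 + \frac{Q}{-486 + Q}}{5 Q}$ ($D{\left(Q \right)} = \frac{\left(\frac{Q}{Q - 486} - 774\right) \frac{1}{Q}}{5} = \frac{\left(\frac{Q}{-486 + Q} - 774\right) \frac{1}{Q}}{5} = \frac{\left(-774 + \frac{Q}{-486 + Q}\right) \frac{1}{Q}}{5} = \frac{\frac{1}{Q} \left(-774 + \frac{Q}{-486 + Q}\right)}{5} = \frac{-774 + \frac{Q}{-486 + Q}}{5 Q}$)
$\frac{D{\left(971 \right)}}{-732637} = \frac{\frac{1}{5} \cdot \frac{1}{971} \frac{1}{-486 + 971} \left(376164 - 750583\right)}{-732637} = \frac{1}{5} \cdot \frac{1}{971} \cdot \frac{1}{485} \left(376164 - 750583\right) \left(- \frac{1}{732637}\right) = \frac{1}{5} \cdot \frac{1}{971} \cdot \frac{1}{485} \left(-374419\right) \left(- \frac{1}{732637}\right) = \left(- \frac{374419}{2354675}\right) \left(- \frac{1}{732637}\right) = \frac{374419}{1725122027975}$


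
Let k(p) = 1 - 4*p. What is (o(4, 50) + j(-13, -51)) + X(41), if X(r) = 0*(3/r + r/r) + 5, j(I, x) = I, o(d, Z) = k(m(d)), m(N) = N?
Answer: -23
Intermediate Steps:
o(d, Z) = 1 - 4*d
X(r) = 5 (X(r) = 0*(3/r + 1) + 5 = 0*(1 + 3/r) + 5 = 0 + 5 = 5)
(o(4, 50) + j(-13, -51)) + X(41) = ((1 - 4*4) - 13) + 5 = ((1 - 16) - 13) + 5 = (-15 - 13) + 5 = -28 + 5 = -23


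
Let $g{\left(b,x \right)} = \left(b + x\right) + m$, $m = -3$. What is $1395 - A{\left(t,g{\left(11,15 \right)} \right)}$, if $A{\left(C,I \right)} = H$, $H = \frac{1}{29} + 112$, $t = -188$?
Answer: $\frac{37206}{29} \approx 1283.0$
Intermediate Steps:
$H = \frac{3249}{29}$ ($H = \frac{1}{29} + 112 = \frac{3249}{29} \approx 112.03$)
$g{\left(b,x \right)} = -3 + b + x$ ($g{\left(b,x \right)} = \left(b + x\right) - 3 = -3 + b + x$)
$A{\left(C,I \right)} = \frac{3249}{29}$
$1395 - A{\left(t,g{\left(11,15 \right)} \right)} = 1395 - \frac{3249}{29} = \frac{37206}{29}$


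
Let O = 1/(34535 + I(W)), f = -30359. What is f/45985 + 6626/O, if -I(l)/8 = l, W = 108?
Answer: 10259439524951/45985 ≈ 2.2310e+8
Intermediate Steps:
I(l) = -8*l
O = 1/33671 (O = 1/(34535 - 8*108) = 1/(34535 - 864) = 1/33671 ≈ 2.9699e-5)
f/45985 + 6626/O = -30359/45985 + 6626/(1/33671) = -30359*1/45985 + 6626*33671 = -30359/45985 + 223104046 = 10259439524951/45985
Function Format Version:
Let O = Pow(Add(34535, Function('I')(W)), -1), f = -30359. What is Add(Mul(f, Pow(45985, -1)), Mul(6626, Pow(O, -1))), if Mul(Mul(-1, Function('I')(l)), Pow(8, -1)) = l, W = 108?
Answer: Rational(10259439524951, 45985) ≈ 2.2310e+8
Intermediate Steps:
Function('I')(l) = Mul(-8, l)
O = Rational(1, 33671) (O = Pow(Add(34535, Mul(-8, 108)), -1) = Pow(Add(34535, -864), -1) = Pow(33671, -1) = Rational(1, 33671) ≈ 2.9699e-5)
Add(Mul(f, Pow(45985, -1)), Mul(6626, Pow(O, -1))) = Add(Mul(-30359, Pow(45985, -1)), Mul(6626, Pow(Rational(1, 33671), -1))) = Add(Mul(-30359, Rational(1, 45985)), Mul(6626, 33671)) = Add(Rational(-30359, 45985), 223104046) = Rational(10259439524951, 45985)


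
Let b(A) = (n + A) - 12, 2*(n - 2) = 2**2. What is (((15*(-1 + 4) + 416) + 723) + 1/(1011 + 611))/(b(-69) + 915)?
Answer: 1920449/1359236 ≈ 1.4129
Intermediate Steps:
n = 4 (n = 2 + (1/2)*2**2 = 2 + (1/2)*4 = 2 + 2 = 4)
b(A) = -8 + A (b(A) = (4 + A) - 12 = -8 + A)
(((15*(-1 + 4) + 416) + 723) + 1/(1011 + 611))/(b(-69) + 915) = (((15*(-1 + 4) + 416) + 723) + 1/(1011 + 611))/((-8 - 69) + 915) = (((15*3 + 416) + 723) + 1/1622)/(-77 + 915) = (((45 + 416) + 723) + 1/1622)/838 = ((461 + 723) + 1/1622)*(1/838) = (1184 + 1/1622)*(1/838) = (1920449/1622)*(1/838) = 1920449/1359236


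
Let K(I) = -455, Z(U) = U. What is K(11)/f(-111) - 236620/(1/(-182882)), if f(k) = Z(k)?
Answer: 4803362811695/111 ≈ 4.3274e+10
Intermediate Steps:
f(k) = k
K(11)/f(-111) - 236620/(1/(-182882)) = -455/(-111) - 236620/(1/(-182882)) = -455*(-1/111) - 236620/(-1/182882) = 455/111 - 236620*(-182882) = 455/111 + 43273538840 = 4803362811695/111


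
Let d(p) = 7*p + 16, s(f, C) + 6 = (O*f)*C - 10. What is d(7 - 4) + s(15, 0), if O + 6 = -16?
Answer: 21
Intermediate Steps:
O = -22 (O = -6 - 16 = -22)
s(f, C) = -16 - 22*C*f (s(f, C) = -6 + ((-22*f)*C - 10) = -6 + (-22*C*f - 10) = -6 + (-10 - 22*C*f) = -16 - 22*C*f)
d(p) = 16 + 7*p
d(7 - 4) + s(15, 0) = (16 + 7*(7 - 4)) + (-16 - 22*0*15) = (16 + 7*3) + (-16 + 0) = (16 + 21) - 16 = 37 - 16 = 21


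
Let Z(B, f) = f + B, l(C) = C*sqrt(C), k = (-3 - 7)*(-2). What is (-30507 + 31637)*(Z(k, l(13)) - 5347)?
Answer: -6019510 + 14690*sqrt(13) ≈ -5.9665e+6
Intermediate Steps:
k = 20 (k = -10*(-2) = 20)
l(C) = C**(3/2)
Z(B, f) = B + f
(-30507 + 31637)*(Z(k, l(13)) - 5347) = (-30507 + 31637)*((20 + 13**(3/2)) - 5347) = 1130*((20 + 13*sqrt(13)) - 5347) = 1130*(-5327 + 13*sqrt(13)) = -6019510 + 14690*sqrt(13)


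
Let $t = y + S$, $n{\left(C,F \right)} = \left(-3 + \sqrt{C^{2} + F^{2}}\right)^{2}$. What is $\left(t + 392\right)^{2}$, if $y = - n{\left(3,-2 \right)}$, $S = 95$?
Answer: $216693 + 5580 \sqrt{13} \approx 2.3681 \cdot 10^{5}$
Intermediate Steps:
$y = - \left(-3 + \sqrt{13}\right)^{2}$ ($y = - \left(-3 + \sqrt{3^{2} + \left(-2\right)^{2}}\right)^{2} = - \left(-3 + \sqrt{9 + 4}\right)^{2} = - \left(-3 + \sqrt{13}\right)^{2} \approx -0.36669$)
$t = 73 + 6 \sqrt{13}$ ($t = \left(-22 + 6 \sqrt{13}\right) + 95 = 73 + 6 \sqrt{13} \approx 94.633$)
$\left(t + 392\right)^{2} = \left(\left(73 + 6 \sqrt{13}\right) + 392\right)^{2} = \left(465 + 6 \sqrt{13}\right)^{2}$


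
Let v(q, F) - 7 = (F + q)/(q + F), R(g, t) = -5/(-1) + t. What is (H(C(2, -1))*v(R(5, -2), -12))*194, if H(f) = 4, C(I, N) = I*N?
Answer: 6208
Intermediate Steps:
R(g, t) = 5 + t (R(g, t) = -5*(-1) + t = 5 + t)
v(q, F) = 8 (v(q, F) = 7 + (F + q)/(q + F) = 7 + (F + q)/(F + q) = 7 + 1 = 8)
(H(C(2, -1))*v(R(5, -2), -12))*194 = (4*8)*194 = 32*194 = 6208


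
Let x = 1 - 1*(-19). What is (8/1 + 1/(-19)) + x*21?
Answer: 8131/19 ≈ 427.95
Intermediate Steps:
x = 20 (x = 1 + 19 = 20)
(8/1 + 1/(-19)) + x*21 = (8/1 + 1/(-19)) + 20*21 = (8*1 + 1*(-1/19)) + 420 = (8 - 1/19) + 420 = 151/19 + 420 = 8131/19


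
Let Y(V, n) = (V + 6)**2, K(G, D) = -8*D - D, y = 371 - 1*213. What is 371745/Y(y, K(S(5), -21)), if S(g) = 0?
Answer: 371745/26896 ≈ 13.822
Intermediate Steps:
y = 158 (y = 371 - 213 = 158)
K(G, D) = -9*D
Y(V, n) = (6 + V)**2
371745/Y(y, K(S(5), -21)) = 371745/((6 + 158)**2) = 371745/(164**2) = 371745/26896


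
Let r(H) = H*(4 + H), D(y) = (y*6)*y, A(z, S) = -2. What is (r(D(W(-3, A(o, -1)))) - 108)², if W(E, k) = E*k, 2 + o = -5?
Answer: 2247897744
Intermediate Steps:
o = -7 (o = -2 - 5 = -7)
D(y) = 6*y² (D(y) = (6*y)*y = 6*y²)
(r(D(W(-3, A(o, -1)))) - 108)² = ((6*(-3*(-2))²)*(4 + 6*(-3*(-2))²) - 108)² = ((6*6²)*(4 + 6*6²) - 108)² = ((6*36)*(4 + 6*36) - 108)² = (216*(4 + 216) - 108)² = (216*220 - 108)² = (47520 - 108)² = 47412² = 2247897744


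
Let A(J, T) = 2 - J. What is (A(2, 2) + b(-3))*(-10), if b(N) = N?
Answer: 30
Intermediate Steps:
(A(2, 2) + b(-3))*(-10) = ((2 - 1*2) - 3)*(-10) = ((2 - 2) - 3)*(-10) = (0 - 3)*(-10) = -3*(-10) = 30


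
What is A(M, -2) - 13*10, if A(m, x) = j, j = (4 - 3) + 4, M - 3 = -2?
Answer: -125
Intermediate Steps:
M = 1 (M = 3 - 2 = 1)
j = 5 (j = 1 + 4 = 5)
A(m, x) = 5
A(M, -2) - 13*10 = 5 - 13*10 = 5 - 130 = -125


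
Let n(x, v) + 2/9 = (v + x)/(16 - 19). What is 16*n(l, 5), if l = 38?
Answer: -2096/9 ≈ -232.89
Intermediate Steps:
n(x, v) = -2/9 - v/3 - x/3 (n(x, v) = -2/9 + (v + x)/(16 - 19) = -2/9 + (v + x)/(-3) = -2/9 + (v + x)*(-⅓) = -2/9 + (-v/3 - x/3) = -2/9 - v/3 - x/3)
16*n(l, 5) = 16*(-2/9 - ⅓*5 - ⅓*38) = 16*(-2/9 - 5/3 - 38/3) = 16*(-131/9) = -2096/9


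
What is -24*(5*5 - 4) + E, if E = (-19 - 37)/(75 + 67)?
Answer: -35812/71 ≈ -504.39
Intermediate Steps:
E = -28/71 (E = -56/142 = -56*1/142 = -28/71 ≈ -0.39437)
-24*(5*5 - 4) + E = -24*(5*5 - 4) - 28/71 = -24*(25 - 4) - 28/71 = -24*21 - 28/71 = -504 - 28/71 = -35812/71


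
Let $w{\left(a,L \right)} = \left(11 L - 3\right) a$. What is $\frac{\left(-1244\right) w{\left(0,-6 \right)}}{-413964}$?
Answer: $0$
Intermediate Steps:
$w{\left(a,L \right)} = a \left(-3 + 11 L\right)$ ($w{\left(a,L \right)} = \left(-3 + 11 L\right) a = a \left(-3 + 11 L\right)$)
$\frac{\left(-1244\right) w{\left(0,-6 \right)}}{-413964} = \frac{\left(-1244\right) 0 \left(-3 + 11 \left(-6\right)\right)}{-413964} = - 1244 \cdot 0 \left(-3 - 66\right) \left(- \frac{1}{413964}\right) = - 1244 \cdot 0 \left(-69\right) \left(- \frac{1}{413964}\right) = \left(-1244\right) 0 \left(- \frac{1}{413964}\right) = 0 \left(- \frac{1}{413964}\right) = 0$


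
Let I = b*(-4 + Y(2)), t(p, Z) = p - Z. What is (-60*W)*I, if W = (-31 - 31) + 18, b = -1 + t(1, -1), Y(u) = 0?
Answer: -10560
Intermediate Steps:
b = 1 (b = -1 + (1 - 1*(-1)) = -1 + (1 + 1) = -1 + 2 = 1)
W = -44 (W = -62 + 18 = -44)
I = -4 (I = 1*(-4 + 0) = 1*(-4) = -4)
(-60*W)*I = -60*(-44)*(-4) = 2640*(-4) = -10560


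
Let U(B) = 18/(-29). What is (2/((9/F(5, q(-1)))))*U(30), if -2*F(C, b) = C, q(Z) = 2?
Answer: 10/29 ≈ 0.34483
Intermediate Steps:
F(C, b) = -C/2
U(B) = -18/29 (U(B) = 18*(-1/29) = -18/29)
(2/((9/F(5, q(-1)))))*U(30) = (2/((9/((-½*5)))))*(-18/29) = (2/((9/(-5/2))))*(-18/29) = (2/((9*(-⅖))))*(-18/29) = (2/(-18/5))*(-18/29) = (2*(-5/18))*(-18/29) = -5/9*(-18/29) = 10/29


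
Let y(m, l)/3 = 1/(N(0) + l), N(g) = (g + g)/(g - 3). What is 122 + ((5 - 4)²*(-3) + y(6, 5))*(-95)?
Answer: 350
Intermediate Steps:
N(g) = 2*g/(-3 + g) (N(g) = (2*g)/(-3 + g) = 2*g/(-3 + g))
y(m, l) = 3/l (y(m, l) = 3/(2*0/(-3 + 0) + l) = 3/(2*0/(-3) + l) = 3/(2*0*(-⅓) + l) = 3/(0 + l) = 3/l)
122 + ((5 - 4)²*(-3) + y(6, 5))*(-95) = 122 + ((5 - 4)²*(-3) + 3/5)*(-95) = 122 + (1²*(-3) + 3*(⅕))*(-95) = 122 + (1*(-3) + ⅗)*(-95) = 122 + (-3 + ⅗)*(-95) = 122 - 12/5*(-95) = 122 + 228 = 350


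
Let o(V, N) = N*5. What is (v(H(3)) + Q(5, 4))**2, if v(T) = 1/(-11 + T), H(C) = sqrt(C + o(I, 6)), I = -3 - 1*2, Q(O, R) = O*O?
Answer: 217807/352 - 199*sqrt(33)/352 ≈ 615.52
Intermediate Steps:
Q(O, R) = O**2
I = -5 (I = -3 - 2 = -5)
o(V, N) = 5*N
H(C) = sqrt(30 + C) (H(C) = sqrt(C + 5*6) = sqrt(C + 30) = sqrt(30 + C))
(v(H(3)) + Q(5, 4))**2 = (1/(-11 + sqrt(30 + 3)) + 5**2)**2 = (1/(-11 + sqrt(33)) + 25)**2 = (25 + 1/(-11 + sqrt(33)))**2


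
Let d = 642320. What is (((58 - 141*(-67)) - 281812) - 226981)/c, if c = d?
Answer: -62411/80290 ≈ -0.77732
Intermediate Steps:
c = 642320
(((58 - 141*(-67)) - 281812) - 226981)/c = (((58 - 141*(-67)) - 281812) - 226981)/642320 = (((58 + 9447) - 281812) - 226981)*(1/642320) = ((9505 - 281812) - 226981)*(1/642320) = (-272307 - 226981)*(1/642320) = -499288*1/642320 = -62411/80290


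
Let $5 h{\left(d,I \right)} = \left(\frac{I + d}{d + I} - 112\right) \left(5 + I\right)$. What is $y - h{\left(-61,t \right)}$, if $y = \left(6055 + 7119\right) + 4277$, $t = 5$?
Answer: $17673$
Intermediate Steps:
$h{\left(d,I \right)} = -111 - \frac{111 I}{5}$ ($h{\left(d,I \right)} = \frac{\left(\frac{I + d}{d + I} - 112\right) \left(5 + I\right)}{5} = \frac{\left(\frac{I + d}{I + d} - 112\right) \left(5 + I\right)}{5} = \frac{\left(1 - 112\right) \left(5 + I\right)}{5} = \frac{\left(-111\right) \left(5 + I\right)}{5} = \frac{-555 - 111 I}{5} = -111 - \frac{111 I}{5}$)
$y = 17451$ ($y = 13174 + 4277 = 17451$)
$y - h{\left(-61,t \right)} = 17451 - \left(-111 - 111\right) = 17451 - -222 = 17451 + 222 = 17673$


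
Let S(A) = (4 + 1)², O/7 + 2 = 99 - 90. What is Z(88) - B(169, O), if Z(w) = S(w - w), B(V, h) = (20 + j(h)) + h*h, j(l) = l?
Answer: -2445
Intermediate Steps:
O = 49 (O = -14 + 7*(99 - 90) = -14 + 7*9 = -14 + 63 = 49)
B(V, h) = 20 + h + h² (B(V, h) = (20 + h) + h*h = (20 + h) + h² = 20 + h + h²)
S(A) = 25 (S(A) = 5² = 25)
Z(w) = 25
Z(88) - B(169, O) = 25 - (20 + 49 + 49²) = 25 - (20 + 49 + 2401) = 25 - 1*2470 = 25 - 2470 = -2445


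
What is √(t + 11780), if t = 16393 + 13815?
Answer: 2*√10497 ≈ 204.91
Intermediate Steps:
t = 30208
√(t + 11780) = √(30208 + 11780) = √41988 = 2*√10497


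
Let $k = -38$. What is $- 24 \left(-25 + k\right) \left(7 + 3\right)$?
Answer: $15120$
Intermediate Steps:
$- 24 \left(-25 + k\right) \left(7 + 3\right) = - 24 \left(-25 - 38\right) \left(7 + 3\right) = - 24 \left(\left(-63\right) 10\right) = \left(-24\right) \left(-630\right) = 15120$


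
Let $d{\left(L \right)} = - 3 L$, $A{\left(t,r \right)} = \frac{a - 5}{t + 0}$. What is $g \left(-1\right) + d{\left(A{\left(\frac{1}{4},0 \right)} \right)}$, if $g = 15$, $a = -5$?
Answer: $105$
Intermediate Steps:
$A{\left(t,r \right)} = - \frac{10}{t}$ ($A{\left(t,r \right)} = \frac{-5 - 5}{t + 0} = - \frac{10}{t}$)
$g \left(-1\right) + d{\left(A{\left(\frac{1}{4},0 \right)} \right)} = 15 \left(-1\right) - 3 \left(- \frac{10}{\frac{1}{4}}\right) = -15 - 3 \left(- 10 \frac{1}{\frac{1}{4}}\right) = -15 - 3 \left(\left(-10\right) 4\right) = -15 - -120 = -15 + 120 = 105$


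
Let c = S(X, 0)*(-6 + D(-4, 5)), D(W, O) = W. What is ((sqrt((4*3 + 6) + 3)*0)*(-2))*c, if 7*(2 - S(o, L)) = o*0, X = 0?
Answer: 0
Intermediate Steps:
S(o, L) = 2 (S(o, L) = 2 - o*0/7 = 2 - 1/7*0 = 2 + 0 = 2)
c = -20 (c = 2*(-6 - 4) = 2*(-10) = -20)
((sqrt((4*3 + 6) + 3)*0)*(-2))*c = ((sqrt((4*3 + 6) + 3)*0)*(-2))*(-20) = ((sqrt((12 + 6) + 3)*0)*(-2))*(-20) = ((sqrt(18 + 3)*0)*(-2))*(-20) = ((sqrt(21)*0)*(-2))*(-20) = (0*(-2))*(-20) = 0*(-20) = 0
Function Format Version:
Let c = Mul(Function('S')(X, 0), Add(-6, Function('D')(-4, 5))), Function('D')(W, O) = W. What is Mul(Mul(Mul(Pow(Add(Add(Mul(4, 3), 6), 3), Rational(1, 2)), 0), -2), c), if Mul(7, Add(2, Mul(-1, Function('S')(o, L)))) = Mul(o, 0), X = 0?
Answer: 0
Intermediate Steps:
Function('S')(o, L) = 2 (Function('S')(o, L) = Add(2, Mul(Rational(-1, 7), Mul(o, 0))) = Add(2, Mul(Rational(-1, 7), 0)) = Add(2, 0) = 2)
c = -20 (c = Mul(2, Add(-6, -4)) = Mul(2, -10) = -20)
Mul(Mul(Mul(Pow(Add(Add(Mul(4, 3), 6), 3), Rational(1, 2)), 0), -2), c) = Mul(Mul(Mul(Pow(Add(Add(Mul(4, 3), 6), 3), Rational(1, 2)), 0), -2), -20) = Mul(Mul(Mul(Pow(Add(Add(12, 6), 3), Rational(1, 2)), 0), -2), -20) = Mul(Mul(Mul(Pow(Add(18, 3), Rational(1, 2)), 0), -2), -20) = Mul(Mul(Mul(Pow(21, Rational(1, 2)), 0), -2), -20) = Mul(Mul(0, -2), -20) = Mul(0, -20) = 0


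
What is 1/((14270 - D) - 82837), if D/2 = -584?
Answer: -1/67399 ≈ -1.4837e-5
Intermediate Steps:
D = -1168 (D = 2*(-584) = -1168)
1/((14270 - D) - 82837) = 1/((14270 - 1*(-1168)) - 82837) = 1/((14270 + 1168) - 82837) = 1/(15438 - 82837) = 1/(-67399) = -1/67399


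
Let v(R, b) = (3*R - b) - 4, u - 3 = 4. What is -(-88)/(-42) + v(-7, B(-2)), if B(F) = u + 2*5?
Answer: -926/21 ≈ -44.095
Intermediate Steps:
u = 7 (u = 3 + 4 = 7)
B(F) = 17 (B(F) = 7 + 2*5 = 7 + 10 = 17)
v(R, b) = -4 - b + 3*R (v(R, b) = (-b + 3*R) - 4 = -4 - b + 3*R)
-(-88)/(-42) + v(-7, B(-2)) = -(-88)/(-42) + (-4 - 1*17 + 3*(-7)) = -(-88)*(-1)/42 + (-4 - 17 - 21) = -11*4/21 - 42 = -44/21 - 42 = -926/21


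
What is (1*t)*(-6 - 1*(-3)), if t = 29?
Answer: -87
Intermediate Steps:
(1*t)*(-6 - 1*(-3)) = (1*29)*(-6 - 1*(-3)) = 29*(-6 + 3) = 29*(-3) = -87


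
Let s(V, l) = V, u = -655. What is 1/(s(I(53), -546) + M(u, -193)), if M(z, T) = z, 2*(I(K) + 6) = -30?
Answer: -1/676 ≈ -0.0014793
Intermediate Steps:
I(K) = -21 (I(K) = -6 + (½)*(-30) = -6 - 15 = -21)
1/(s(I(53), -546) + M(u, -193)) = 1/(-21 - 655) = 1/(-676) = -1/676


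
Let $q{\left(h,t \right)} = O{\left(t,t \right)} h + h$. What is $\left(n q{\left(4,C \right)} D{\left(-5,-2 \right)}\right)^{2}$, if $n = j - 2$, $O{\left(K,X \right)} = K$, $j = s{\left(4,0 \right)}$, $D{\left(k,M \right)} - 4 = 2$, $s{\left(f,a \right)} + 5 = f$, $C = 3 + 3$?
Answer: $254016$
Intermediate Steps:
$C = 6$
$s{\left(f,a \right)} = -5 + f$
$D{\left(k,M \right)} = 6$ ($D{\left(k,M \right)} = 4 + 2 = 6$)
$j = -1$ ($j = -5 + 4 = -1$)
$q{\left(h,t \right)} = h + h t$ ($q{\left(h,t \right)} = t h + h = h t + h = h + h t$)
$n = -3$ ($n = -1 - 2 = -3$)
$\left(n q{\left(4,C \right)} D{\left(-5,-2 \right)}\right)^{2} = \left(- 3 \cdot 4 \left(1 + 6\right) 6\right)^{2} = \left(- 3 \cdot 4 \cdot 7 \cdot 6\right)^{2} = \left(\left(-3\right) 28 \cdot 6\right)^{2} = \left(\left(-84\right) 6\right)^{2} = \left(-504\right)^{2} = 254016$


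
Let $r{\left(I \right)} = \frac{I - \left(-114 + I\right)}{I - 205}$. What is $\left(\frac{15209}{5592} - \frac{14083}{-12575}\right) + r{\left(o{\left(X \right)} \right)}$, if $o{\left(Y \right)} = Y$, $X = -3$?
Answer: $\frac{1504521659}{457076100} \approx 3.2916$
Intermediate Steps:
$r{\left(I \right)} = \frac{114}{-205 + I}$
$\left(\frac{15209}{5592} - \frac{14083}{-12575}\right) + r{\left(o{\left(X \right)} \right)} = \left(\frac{15209}{5592} - \frac{14083}{-12575}\right) + \frac{114}{-205 - 3} = \left(15209 \cdot \frac{1}{5592} - - \frac{14083}{12575}\right) + \frac{114}{-208} = \left(\frac{15209}{5592} + \frac{14083}{12575}\right) + 114 \left(- \frac{1}{208}\right) = \frac{270005311}{70319400} - \frac{57}{104} = \frac{1504521659}{457076100}$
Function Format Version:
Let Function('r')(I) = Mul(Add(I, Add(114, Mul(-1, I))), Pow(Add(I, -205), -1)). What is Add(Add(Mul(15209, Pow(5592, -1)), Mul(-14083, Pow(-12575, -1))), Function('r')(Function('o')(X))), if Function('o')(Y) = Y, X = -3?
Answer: Rational(1504521659, 457076100) ≈ 3.2916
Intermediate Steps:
Function('r')(I) = Mul(114, Pow(Add(-205, I), -1))
Add(Add(Mul(15209, Pow(5592, -1)), Mul(-14083, Pow(-12575, -1))), Function('r')(Function('o')(X))) = Add(Add(Mul(15209, Pow(5592, -1)), Mul(-14083, Pow(-12575, -1))), Mul(114, Pow(Add(-205, -3), -1))) = Add(Add(Mul(15209, Rational(1, 5592)), Mul(-14083, Rational(-1, 12575))), Mul(114, Pow(-208, -1))) = Add(Add(Rational(15209, 5592), Rational(14083, 12575)), Mul(114, Rational(-1, 208))) = Add(Rational(270005311, 70319400), Rational(-57, 104)) = Rational(1504521659, 457076100)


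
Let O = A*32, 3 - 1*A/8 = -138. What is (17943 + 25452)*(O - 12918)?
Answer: 1005809310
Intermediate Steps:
A = 1128 (A = 24 - 8*(-138) = 24 + 1104 = 1128)
O = 36096 (O = 1128*32 = 36096)
(17943 + 25452)*(O - 12918) = (17943 + 25452)*(36096 - 12918) = 43395*23178 = 1005809310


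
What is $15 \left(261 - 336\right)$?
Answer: $-1125$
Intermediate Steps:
$15 \left(261 - 336\right) = 15 \left(-75\right) = -1125$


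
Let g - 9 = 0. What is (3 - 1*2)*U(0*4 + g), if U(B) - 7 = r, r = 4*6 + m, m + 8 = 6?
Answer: 29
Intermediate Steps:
g = 9 (g = 9 + 0 = 9)
m = -2 (m = -8 + 6 = -2)
r = 22 (r = 4*6 - 2 = 24 - 2 = 22)
U(B) = 29 (U(B) = 7 + 22 = 29)
(3 - 1*2)*U(0*4 + g) = (3 - 1*2)*29 = (3 - 2)*29 = 1*29 = 29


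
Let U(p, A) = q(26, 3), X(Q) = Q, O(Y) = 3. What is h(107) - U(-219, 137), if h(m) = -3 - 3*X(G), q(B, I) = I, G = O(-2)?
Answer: -15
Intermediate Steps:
G = 3
h(m) = -12 (h(m) = -3 - 3*3 = -3 - 9 = -12)
U(p, A) = 3
h(107) - U(-219, 137) = -12 - 1*3 = -12 - 3 = -15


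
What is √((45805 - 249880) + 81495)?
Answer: 6*I*√3405 ≈ 350.11*I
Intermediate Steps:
√((45805 - 249880) + 81495) = √(-204075 + 81495) = √(-122580) = 6*I*√3405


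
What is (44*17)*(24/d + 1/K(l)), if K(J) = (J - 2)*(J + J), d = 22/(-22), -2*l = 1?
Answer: -88264/5 ≈ -17653.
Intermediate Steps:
l = -½ (l = -½*1 = -½ ≈ -0.50000)
d = -1 (d = 22*(-1/22) = -1)
K(J) = 2*J*(-2 + J) (K(J) = (-2 + J)*(2*J) = 2*J*(-2 + J))
(44*17)*(24/d + 1/K(l)) = (44*17)*(24/(-1) + 1/(2*(-½)*(-2 - ½))) = 748*(24*(-1) + 1/(2*(-½)*(-5/2))) = 748*(-24 + 1/(5/2)) = 748*(-24 + 1*(⅖)) = 748*(-24 + ⅖) = 748*(-118/5) = -88264/5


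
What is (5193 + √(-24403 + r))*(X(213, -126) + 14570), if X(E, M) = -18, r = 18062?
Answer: 75568536 + 14552*I*√6341 ≈ 7.5569e+7 + 1.1588e+6*I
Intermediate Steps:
(5193 + √(-24403 + r))*(X(213, -126) + 14570) = (5193 + √(-24403 + 18062))*(-18 + 14570) = (5193 + √(-6341))*14552 = (5193 + I*√6341)*14552 = 75568536 + 14552*I*√6341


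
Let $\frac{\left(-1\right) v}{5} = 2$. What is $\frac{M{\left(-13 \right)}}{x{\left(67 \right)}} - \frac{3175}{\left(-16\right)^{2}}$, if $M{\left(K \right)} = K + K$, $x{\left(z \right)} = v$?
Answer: $- \frac{12547}{1280} \approx -9.8023$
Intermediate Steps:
$v = -10$ ($v = \left(-5\right) 2 = -10$)
$x{\left(z \right)} = -10$
$M{\left(K \right)} = 2 K$
$\frac{M{\left(-13 \right)}}{x{\left(67 \right)}} - \frac{3175}{\left(-16\right)^{2}} = \frac{2 \left(-13\right)}{-10} - \frac{3175}{\left(-16\right)^{2}} = \left(-26\right) \left(- \frac{1}{10}\right) - \frac{3175}{256} = \frac{13}{5} - \frac{3175}{256} = - \frac{12547}{1280}$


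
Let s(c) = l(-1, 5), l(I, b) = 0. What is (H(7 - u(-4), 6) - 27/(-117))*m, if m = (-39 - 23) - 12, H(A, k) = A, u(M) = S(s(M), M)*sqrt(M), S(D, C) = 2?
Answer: -6956/13 + 296*I ≈ -535.08 + 296.0*I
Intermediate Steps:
s(c) = 0
u(M) = 2*sqrt(M)
m = -74 (m = -62 - 12 = -74)
(H(7 - u(-4), 6) - 27/(-117))*m = ((7 - 2*sqrt(-4)) - 27/(-117))*(-74) = ((7 - 2*2*I) - 27*(-1/117))*(-74) = ((7 - 4*I) + 3/13)*(-74) = (94/13 - 4*I)*(-74) = -6956/13 + 296*I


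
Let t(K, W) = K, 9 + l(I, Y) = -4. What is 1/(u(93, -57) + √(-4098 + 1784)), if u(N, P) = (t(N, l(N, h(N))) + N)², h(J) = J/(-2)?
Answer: 17298/598442765 - I*√2314/1196885530 ≈ 2.8905e-5 - 4.0191e-8*I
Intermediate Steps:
h(J) = -J/2 (h(J) = J*(-½) = -J/2)
l(I, Y) = -13 (l(I, Y) = -9 - 4 = -13)
u(N, P) = 4*N² (u(N, P) = (N + N)² = (2*N)² = 4*N²)
1/(u(93, -57) + √(-4098 + 1784)) = 1/(4*93² + √(-4098 + 1784)) = 1/(4*8649 + √(-2314)) = 1/(34596 + I*√2314)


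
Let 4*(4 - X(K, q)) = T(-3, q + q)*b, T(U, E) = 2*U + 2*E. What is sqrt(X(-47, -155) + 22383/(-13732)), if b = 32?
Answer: sqrt(236198642633)/6866 ≈ 70.784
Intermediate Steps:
T(U, E) = 2*E + 2*U
X(K, q) = 52 - 32*q (X(K, q) = 4 - (2*(q + q) + 2*(-3))*32/4 = 4 - (2*(2*q) - 6)*32/4 = 4 - (4*q - 6)*32/4 = 4 - (-6 + 4*q)*32/4 = 4 - (-192 + 128*q)/4 = 4 + (48 - 32*q) = 52 - 32*q)
sqrt(X(-47, -155) + 22383/(-13732)) = sqrt((52 - 32*(-155)) + 22383/(-13732)) = sqrt((52 + 4960) + 22383*(-1/13732)) = sqrt(5012 - 22383/13732) = sqrt(68802401/13732) = sqrt(236198642633)/6866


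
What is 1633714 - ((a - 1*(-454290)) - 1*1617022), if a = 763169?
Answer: 2033277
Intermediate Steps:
1633714 - ((a - 1*(-454290)) - 1*1617022) = 1633714 - ((763169 - 1*(-454290)) - 1*1617022) = 1633714 - ((763169 + 454290) - 1617022) = 1633714 - (1217459 - 1617022) = 1633714 - 1*(-399563) = 1633714 + 399563 = 2033277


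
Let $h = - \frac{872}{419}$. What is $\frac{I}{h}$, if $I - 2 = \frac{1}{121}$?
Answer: $- \frac{101817}{105512} \approx -0.96498$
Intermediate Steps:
$I = \frac{243}{121}$ ($I = 2 + \frac{1}{121} = \frac{243}{121} \approx 2.0083$)
$h = - \frac{872}{419}$ ($h = \left(-872\right) \frac{1}{419} = - \frac{872}{419} \approx -2.0811$)
$\frac{I}{h} = \frac{243}{121 \left(- \frac{872}{419}\right)} = \frac{243}{121} \left(- \frac{419}{872}\right) = - \frac{101817}{105512}$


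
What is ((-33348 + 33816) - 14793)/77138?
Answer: -14325/77138 ≈ -0.18571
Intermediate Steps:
((-33348 + 33816) - 14793)/77138 = (468 - 14793)*(1/77138) = -14325*1/77138 = -14325/77138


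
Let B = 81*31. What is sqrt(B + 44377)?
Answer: 2*sqrt(11722) ≈ 216.54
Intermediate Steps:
B = 2511
sqrt(B + 44377) = sqrt(2511 + 44377) = sqrt(46888) = 2*sqrt(11722)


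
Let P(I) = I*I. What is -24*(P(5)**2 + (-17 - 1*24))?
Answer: -14016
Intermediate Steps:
P(I) = I**2
-24*(P(5)**2 + (-17 - 1*24)) = -24*((5**2)**2 + (-17 - 1*24)) = -24*(25**2 + (-17 - 24)) = -24*(625 - 41) = -24*584 = -14016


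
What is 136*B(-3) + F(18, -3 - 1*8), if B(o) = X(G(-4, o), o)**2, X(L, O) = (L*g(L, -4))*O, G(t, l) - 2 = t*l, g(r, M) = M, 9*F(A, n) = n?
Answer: 34546165/9 ≈ 3.8385e+6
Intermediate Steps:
F(A, n) = n/9
G(t, l) = 2 + l*t (G(t, l) = 2 + t*l = 2 + l*t)
X(L, O) = -4*L*O (X(L, O) = (L*(-4))*O = (-4*L)*O = -4*L*O)
B(o) = 16*o**2*(2 - 4*o)**2 (B(o) = (-4*(2 + o*(-4))*o)**2 = (-4*(2 - 4*o)*o)**2 = (-4*o*(2 - 4*o))**2 = 16*o**2*(2 - 4*o)**2)
136*B(-3) + F(18, -3 - 1*8) = 136*(64*(-3)**2*(1 - 2*(-3))**2) + (-3 - 1*8)/9 = 136*(64*9*(1 + 6)**2) + (-3 - 8)/9 = 136*(64*9*7**2) + (1/9)*(-11) = 136*(64*9*49) - 11/9 = 136*28224 - 11/9 = 3838464 - 11/9 = 34546165/9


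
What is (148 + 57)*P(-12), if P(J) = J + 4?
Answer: -1640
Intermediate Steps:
P(J) = 4 + J
(148 + 57)*P(-12) = (148 + 57)*(4 - 12) = 205*(-8) = -1640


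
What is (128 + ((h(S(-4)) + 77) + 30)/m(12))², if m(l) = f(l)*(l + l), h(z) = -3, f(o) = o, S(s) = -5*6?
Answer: 21353641/1296 ≈ 16477.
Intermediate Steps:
S(s) = -30
m(l) = 2*l² (m(l) = l*(l + l) = l*(2*l) = 2*l²)
(128 + ((h(S(-4)) + 77) + 30)/m(12))² = (128 + ((-3 + 77) + 30)/((2*12²)))² = (128 + (74 + 30)/((2*144)))² = (128 + 104/288)² = (128 + 104*(1/288))² = (128 + 13/36)² = (4621/36)² = 21353641/1296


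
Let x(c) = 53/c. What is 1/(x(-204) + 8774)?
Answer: 204/1789843 ≈ 0.00011398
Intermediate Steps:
1/(x(-204) + 8774) = 1/(53/(-204) + 8774) = 1/(53*(-1/204) + 8774) = 1/(-53/204 + 8774) = 1/(1789843/204) = 204/1789843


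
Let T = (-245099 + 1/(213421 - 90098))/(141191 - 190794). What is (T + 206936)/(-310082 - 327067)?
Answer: -1265897215317760/3897561981277581 ≈ -0.32479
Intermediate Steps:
T = 30226343976/6117190769 (T = (-245099 + 1/123323)/(-49603) = (-245099 + 1/123323)*(-1/49603) = -30226343976/123323*(-1/49603) = 30226343976/6117190769 ≈ 4.9412)
(T + 206936)/(-310082 - 327067) = (30226343976/6117190769 + 206936)/(-310082 - 327067) = (1265897215317760/6117190769)/(-637149) = (1265897215317760/6117190769)*(-1/637149) = -1265897215317760/3897561981277581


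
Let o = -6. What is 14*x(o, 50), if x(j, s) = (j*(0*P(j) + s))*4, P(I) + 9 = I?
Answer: -16800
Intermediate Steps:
P(I) = -9 + I
x(j, s) = 4*j*s (x(j, s) = (j*(0*(-9 + j) + s))*4 = (j*(0 + s))*4 = (j*s)*4 = 4*j*s)
14*x(o, 50) = 14*(4*(-6)*50) = 14*(-1200) = -16800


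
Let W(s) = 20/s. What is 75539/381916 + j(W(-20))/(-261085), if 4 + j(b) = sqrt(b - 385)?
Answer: 19723627479/99712538860 - I*sqrt(386)/261085 ≈ 0.1978 - 7.5251e-5*I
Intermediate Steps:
j(b) = -4 + sqrt(-385 + b) (j(b) = -4 + sqrt(b - 385) = -4 + sqrt(-385 + b))
75539/381916 + j(W(-20))/(-261085) = 75539/381916 + (-4 + sqrt(-385 + 20/(-20)))/(-261085) = 75539*(1/381916) + (-4 + sqrt(-385 + 20*(-1/20)))*(-1/261085) = 75539/381916 + (-4 + sqrt(-385 - 1))*(-1/261085) = 75539/381916 + (-4 + sqrt(-386))*(-1/261085) = 75539/381916 + (-4 + I*sqrt(386))*(-1/261085) = 75539/381916 + (4/261085 - I*sqrt(386)/261085) = 19723627479/99712538860 - I*sqrt(386)/261085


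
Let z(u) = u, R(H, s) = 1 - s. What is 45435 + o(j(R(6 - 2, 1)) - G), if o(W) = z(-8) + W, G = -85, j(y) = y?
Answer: 45512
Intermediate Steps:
o(W) = -8 + W
45435 + o(j(R(6 - 2, 1)) - G) = 45435 + (-8 + ((1 - 1*1) - 1*(-85))) = 45435 + (-8 + ((1 - 1) + 85)) = 45435 + (-8 + (0 + 85)) = 45435 + (-8 + 85) = 45435 + 77 = 45512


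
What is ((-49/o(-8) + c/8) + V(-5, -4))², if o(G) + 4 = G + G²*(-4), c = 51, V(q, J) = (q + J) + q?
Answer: 15912121/287296 ≈ 55.386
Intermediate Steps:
V(q, J) = J + 2*q (V(q, J) = (J + q) + q = J + 2*q)
o(G) = -4 + G - 4*G² (o(G) = -4 + (G + G²*(-4)) = -4 + (G - 4*G²) = -4 + G - 4*G²)
((-49/o(-8) + c/8) + V(-5, -4))² = ((-49/(-4 - 8 - 4*(-8)²) + 51/8) + (-4 + 2*(-5)))² = ((-49/(-4 - 8 - 4*64) + 51*(⅛)) + (-4 - 10))² = ((-49/(-4 - 8 - 256) + 51/8) - 14)² = ((-49/(-268) + 51/8) - 14)² = ((-49*(-1/268) + 51/8) - 14)² = ((49/268 + 51/8) - 14)² = (3515/536 - 14)² = (-3989/536)² = 15912121/287296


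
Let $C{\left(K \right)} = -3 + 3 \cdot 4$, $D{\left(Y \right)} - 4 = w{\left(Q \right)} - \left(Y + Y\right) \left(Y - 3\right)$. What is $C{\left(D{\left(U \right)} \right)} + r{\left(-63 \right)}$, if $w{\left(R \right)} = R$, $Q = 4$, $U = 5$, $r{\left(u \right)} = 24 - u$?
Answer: $96$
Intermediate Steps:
$D{\left(Y \right)} = 8 - 2 Y \left(-3 + Y\right)$ ($D{\left(Y \right)} = 4 - \left(-4 + \left(Y + Y\right) \left(Y - 3\right)\right) = 4 - \left(-4 + 2 Y \left(-3 + Y\right)\right) = 8 - 2 Y \left(-3 + Y\right)$)
$C{\left(K \right)} = 9$ ($C{\left(K \right)} = -3 + 12 = 9$)
$C{\left(D{\left(U \right)} \right)} + r{\left(-63 \right)} = 9 + \left(24 - -63\right) = 9 + \left(24 + 63\right) = 9 + 87 = 96$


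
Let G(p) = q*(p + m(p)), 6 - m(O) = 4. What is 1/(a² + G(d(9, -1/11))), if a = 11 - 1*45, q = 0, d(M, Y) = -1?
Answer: 1/1156 ≈ 0.00086505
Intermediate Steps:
m(O) = 2 (m(O) = 6 - 1*4 = 6 - 4 = 2)
G(p) = 0 (G(p) = 0*(p + 2) = 0*(2 + p) = 0)
a = -34 (a = 11 - 45 = -34)
1/(a² + G(d(9, -1/11))) = 1/((-34)² + 0) = 1/(1156 + 0) = 1/1156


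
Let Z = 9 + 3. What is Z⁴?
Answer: 20736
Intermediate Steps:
Z = 12
Z⁴ = 12⁴ = 20736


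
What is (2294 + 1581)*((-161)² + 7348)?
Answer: 128917375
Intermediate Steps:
(2294 + 1581)*((-161)² + 7348) = 3875*(25921 + 7348) = 3875*33269 = 128917375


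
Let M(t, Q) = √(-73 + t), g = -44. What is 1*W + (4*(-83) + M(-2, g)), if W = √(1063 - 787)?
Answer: -332 + 2*√69 + 5*I*√3 ≈ -315.39 + 8.6602*I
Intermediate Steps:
W = 2*√69 (W = √276 = 2*√69 ≈ 16.613)
1*W + (4*(-83) + M(-2, g)) = 1*(2*√69) + (4*(-83) + √(-73 - 2)) = 2*√69 + (-332 + √(-75)) = 2*√69 + (-332 + 5*I*√3) = -332 + 2*√69 + 5*I*√3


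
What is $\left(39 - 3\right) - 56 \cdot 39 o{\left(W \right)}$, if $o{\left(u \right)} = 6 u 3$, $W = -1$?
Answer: $39348$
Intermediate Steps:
$o{\left(u \right)} = 18 u$
$\left(39 - 3\right) - 56 \cdot 39 o{\left(W \right)} = \left(39 - 3\right) - 56 \cdot 39 \cdot 18 \left(-1\right) = 36 - 56 \cdot 39 \left(-18\right) = 36 - -39312 = 36 + 39312 = 39348$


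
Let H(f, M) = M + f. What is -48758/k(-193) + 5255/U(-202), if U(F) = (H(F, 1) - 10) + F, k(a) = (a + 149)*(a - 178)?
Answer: -1080813/68794 ≈ -15.711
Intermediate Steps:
k(a) = (-178 + a)*(149 + a) (k(a) = (149 + a)*(-178 + a) = (-178 + a)*(149 + a))
U(F) = -9 + 2*F (U(F) = ((1 + F) - 10) + F = (-9 + F) + F = -9 + 2*F)
-48758/k(-193) + 5255/U(-202) = -48758/(-26522 + (-193)² - 29*(-193)) + 5255/(-9 + 2*(-202)) = -48758/(-26522 + 37249 + 5597) + 5255/(-9 - 404) = -48758/16324 + 5255/(-413) = -48758*1/16324 + 5255*(-1/413) = -24379/8162 - 5255/413 = -1080813/68794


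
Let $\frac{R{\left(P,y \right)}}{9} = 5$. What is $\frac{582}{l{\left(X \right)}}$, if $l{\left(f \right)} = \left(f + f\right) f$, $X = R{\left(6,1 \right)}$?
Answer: $\frac{97}{675} \approx 0.1437$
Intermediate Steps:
$R{\left(P,y \right)} = 45$ ($R{\left(P,y \right)} = 9 \cdot 5 = 45$)
$X = 45$
$l{\left(f \right)} = 2 f^{2}$ ($l{\left(f \right)} = 2 f f = 2 f^{2}$)
$\frac{582}{l{\left(X \right)}} = \frac{582}{2 \cdot 45^{2}} = \frac{582}{2 \cdot 2025} = \frac{582}{4050} = 582 \cdot \frac{1}{4050} = \frac{97}{675}$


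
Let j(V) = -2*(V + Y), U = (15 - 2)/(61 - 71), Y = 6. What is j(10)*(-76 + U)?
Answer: 12368/5 ≈ 2473.6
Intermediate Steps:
U = -13/10 (U = 13/(-10) = 13*(-1/10) = -13/10 ≈ -1.3000)
j(V) = -12 - 2*V (j(V) = -2*(V + 6) = -2*(6 + V) = -12 - 2*V)
j(10)*(-76 + U) = (-12 - 2*10)*(-76 - 13/10) = (-12 - 20)*(-773/10) = -32*(-773/10) = 12368/5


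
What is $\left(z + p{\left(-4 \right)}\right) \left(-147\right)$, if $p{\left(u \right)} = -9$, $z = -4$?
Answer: $1911$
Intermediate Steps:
$\left(z + p{\left(-4 \right)}\right) \left(-147\right) = \left(-4 - 9\right) \left(-147\right) = \left(-13\right) \left(-147\right) = 1911$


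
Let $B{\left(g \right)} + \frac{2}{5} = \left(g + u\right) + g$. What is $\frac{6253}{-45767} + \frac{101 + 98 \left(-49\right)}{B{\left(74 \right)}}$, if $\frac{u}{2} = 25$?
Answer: $- \frac{1081931299}{45217796} \approx -23.927$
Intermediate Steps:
$u = 50$ ($u = 2 \cdot 25 = 50$)
$B{\left(g \right)} = \frac{248}{5} + 2 g$ ($B{\left(g \right)} = - \frac{2}{5} + \left(\left(g + 50\right) + g\right) = - \frac{2}{5} + \left(\left(50 + g\right) + g\right) = - \frac{2}{5} + \left(50 + 2 g\right) = \frac{248}{5} + 2 g$)
$\frac{6253}{-45767} + \frac{101 + 98 \left(-49\right)}{B{\left(74 \right)}} = \frac{6253}{-45767} + \frac{101 + 98 \left(-49\right)}{\frac{248}{5} + 2 \cdot 74} = 6253 \left(- \frac{1}{45767}\right) + \frac{101 - 4802}{\frac{248}{5} + 148} = - \frac{6253}{45767} - \frac{4701}{\frac{988}{5}} = - \frac{6253}{45767} - \frac{23505}{988} = - \frac{1081931299}{45217796}$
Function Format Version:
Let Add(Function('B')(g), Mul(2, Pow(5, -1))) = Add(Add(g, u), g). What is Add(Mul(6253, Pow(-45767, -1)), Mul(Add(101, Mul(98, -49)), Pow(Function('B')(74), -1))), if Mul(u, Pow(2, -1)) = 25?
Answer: Rational(-1081931299, 45217796) ≈ -23.927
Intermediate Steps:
u = 50 (u = Mul(2, 25) = 50)
Function('B')(g) = Add(Rational(248, 5), Mul(2, g)) (Function('B')(g) = Add(Rational(-2, 5), Add(Add(g, 50), g)) = Add(Rational(-2, 5), Add(Add(50, g), g)) = Add(Rational(-2, 5), Add(50, Mul(2, g))) = Add(Rational(248, 5), Mul(2, g)))
Add(Mul(6253, Pow(-45767, -1)), Mul(Add(101, Mul(98, -49)), Pow(Function('B')(74), -1))) = Add(Mul(6253, Pow(-45767, -1)), Mul(Add(101, Mul(98, -49)), Pow(Add(Rational(248, 5), Mul(2, 74)), -1))) = Add(Mul(6253, Rational(-1, 45767)), Mul(Add(101, -4802), Pow(Add(Rational(248, 5), 148), -1))) = Add(Rational(-6253, 45767), Mul(-4701, Pow(Rational(988, 5), -1))) = Add(Rational(-6253, 45767), Mul(-4701, Rational(5, 988))) = Add(Rational(-6253, 45767), Rational(-23505, 988)) = Rational(-1081931299, 45217796)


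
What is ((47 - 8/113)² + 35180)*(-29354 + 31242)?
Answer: 901208912352/12769 ≈ 7.0578e+7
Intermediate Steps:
((47 - 8/113)² + 35180)*(-29354 + 31242) = ((47 - 8*1/113)² + 35180)*1888 = ((47 - 8/113)² + 35180)*1888 = ((5303/113)² + 35180)*1888 = (28121809/12769 + 35180)*1888 = (477335229/12769)*1888 = 901208912352/12769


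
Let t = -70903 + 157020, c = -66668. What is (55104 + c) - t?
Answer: -97681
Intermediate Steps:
t = 86117
(55104 + c) - t = (55104 - 66668) - 1*86117 = -11564 - 86117 = -97681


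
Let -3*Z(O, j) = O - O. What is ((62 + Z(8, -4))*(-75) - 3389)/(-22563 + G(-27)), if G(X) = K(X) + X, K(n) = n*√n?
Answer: 20177890/56703087 - 8039*I*√3/6300343 ≈ 0.35585 - 0.00221*I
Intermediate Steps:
Z(O, j) = 0 (Z(O, j) = -(O - O)/3 = -⅓*0 = 0)
K(n) = n^(3/2)
G(X) = X + X^(3/2) (G(X) = X^(3/2) + X = X + X^(3/2))
((62 + Z(8, -4))*(-75) - 3389)/(-22563 + G(-27)) = ((62 + 0)*(-75) - 3389)/(-22563 + (-27 + (-27)^(3/2))) = (62*(-75) - 3389)/(-22563 + (-27 - 81*I*√3)) = (-4650 - 3389)/(-22590 - 81*I*√3) = -8039/(-22590 - 81*I*√3)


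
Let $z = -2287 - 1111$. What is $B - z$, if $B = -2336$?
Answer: $1062$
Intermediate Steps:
$z = -3398$ ($z = -2287 - 1111 = -3398$)
$B - z = -2336 - -3398 = -2336 + 3398 = 1062$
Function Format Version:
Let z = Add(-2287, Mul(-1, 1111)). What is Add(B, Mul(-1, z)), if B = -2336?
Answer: 1062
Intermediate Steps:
z = -3398 (z = Add(-2287, -1111) = -3398)
Add(B, Mul(-1, z)) = Add(-2336, Mul(-1, -3398)) = Add(-2336, 3398) = 1062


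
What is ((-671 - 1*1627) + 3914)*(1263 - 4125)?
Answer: -4624992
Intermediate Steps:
((-671 - 1*1627) + 3914)*(1263 - 4125) = ((-671 - 1627) + 3914)*(-2862) = (-2298 + 3914)*(-2862) = 1616*(-2862) = -4624992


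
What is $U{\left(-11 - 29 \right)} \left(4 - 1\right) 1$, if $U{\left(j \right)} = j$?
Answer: $-120$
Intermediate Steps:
$U{\left(-11 - 29 \right)} \left(4 - 1\right) 1 = \left(-11 - 29\right) \left(4 - 1\right) 1 = - 40 \cdot 3 \cdot 1 = \left(-40\right) 3 = -120$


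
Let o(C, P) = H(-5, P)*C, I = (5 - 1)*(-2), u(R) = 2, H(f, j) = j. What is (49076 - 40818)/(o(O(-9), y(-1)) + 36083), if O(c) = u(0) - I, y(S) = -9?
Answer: 8258/35993 ≈ 0.22943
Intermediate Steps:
I = -8 (I = 4*(-2) = -8)
O(c) = 10 (O(c) = 2 - 1*(-8) = 2 + 8 = 10)
o(C, P) = C*P (o(C, P) = P*C = C*P)
(49076 - 40818)/(o(O(-9), y(-1)) + 36083) = (49076 - 40818)/(10*(-9) + 36083) = 8258/(-90 + 36083) = 8258/35993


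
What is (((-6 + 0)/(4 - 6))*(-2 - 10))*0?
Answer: 0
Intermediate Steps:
(((-6 + 0)/(4 - 6))*(-2 - 10))*0 = (-6/(-2)*(-12))*0 = (-6*(-½)*(-12))*0 = (3*(-12))*0 = -36*0 = 0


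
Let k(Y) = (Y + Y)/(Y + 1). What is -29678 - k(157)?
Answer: -2344719/79 ≈ -29680.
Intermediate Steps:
k(Y) = 2*Y/(1 + Y) (k(Y) = (2*Y)/(1 + Y) = 2*Y/(1 + Y))
-29678 - k(157) = -29678 - 2*157/(1 + 157) = -29678 - 2*157/158 = -29678 - 1*157/79 = -29678 - 157/79 = -2344719/79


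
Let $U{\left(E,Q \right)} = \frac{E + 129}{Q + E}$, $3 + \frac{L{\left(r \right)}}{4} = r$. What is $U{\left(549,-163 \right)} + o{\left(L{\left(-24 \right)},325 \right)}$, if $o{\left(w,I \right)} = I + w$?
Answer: $\frac{42220}{193} \approx 218.76$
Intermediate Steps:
$L{\left(r \right)} = -12 + 4 r$
$U{\left(E,Q \right)} = \frac{129 + E}{E + Q}$
$U{\left(549,-163 \right)} + o{\left(L{\left(-24 \right)},325 \right)} = \frac{129 + 549}{549 - 163} + \left(325 + \left(-12 + 4 \left(-24\right)\right)\right) = \frac{1}{386} \cdot 678 + \left(325 - 108\right) = \frac{339}{193} + 217 = \frac{42220}{193}$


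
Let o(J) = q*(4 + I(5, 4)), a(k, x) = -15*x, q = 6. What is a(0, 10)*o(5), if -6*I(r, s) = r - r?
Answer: -3600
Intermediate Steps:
I(r, s) = 0 (I(r, s) = -(r - r)/6 = -⅙*0 = 0)
o(J) = 24 (o(J) = 6*(4 + 0) = 6*4 = 24)
a(0, 10)*o(5) = -15*10*24 = -150*24 = -3600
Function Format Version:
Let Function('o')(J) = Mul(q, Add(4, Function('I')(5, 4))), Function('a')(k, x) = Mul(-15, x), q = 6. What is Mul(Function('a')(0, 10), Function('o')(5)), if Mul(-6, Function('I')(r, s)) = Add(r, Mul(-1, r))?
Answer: -3600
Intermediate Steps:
Function('I')(r, s) = 0 (Function('I')(r, s) = Mul(Rational(-1, 6), Add(r, Mul(-1, r))) = Mul(Rational(-1, 6), 0) = 0)
Function('o')(J) = 24 (Function('o')(J) = Mul(6, Add(4, 0)) = Mul(6, 4) = 24)
Mul(Function('a')(0, 10), Function('o')(5)) = Mul(Mul(-15, 10), 24) = Mul(-150, 24) = -3600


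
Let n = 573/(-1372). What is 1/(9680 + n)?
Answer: 1372/13280387 ≈ 0.00010331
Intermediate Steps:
n = -573/1372 (n = 573*(-1/1372) = -573/1372 ≈ -0.41764)
1/(9680 + n) = 1/(9680 - 573/1372) = 1/(13280387/1372) = 1372/13280387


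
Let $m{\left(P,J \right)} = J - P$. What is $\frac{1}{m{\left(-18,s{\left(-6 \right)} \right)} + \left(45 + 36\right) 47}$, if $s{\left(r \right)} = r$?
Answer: $\frac{1}{3819} \approx 0.00026185$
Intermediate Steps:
$\frac{1}{m{\left(-18,s{\left(-6 \right)} \right)} + \left(45 + 36\right) 47} = \frac{1}{\left(-6 - -18\right) + \left(45 + 36\right) 47} = \frac{1}{\left(-6 + 18\right) + 81 \cdot 47} = \frac{1}{12 + 3807} = \frac{1}{3819}$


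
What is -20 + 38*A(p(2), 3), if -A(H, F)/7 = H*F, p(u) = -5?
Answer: 3970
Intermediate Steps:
A(H, F) = -7*F*H (A(H, F) = -7*H*F = -7*F*H)
-20 + 38*A(p(2), 3) = -20 + 38*(-7*3*(-5)) = -20 + 38*105 = -20 + 3990 = 3970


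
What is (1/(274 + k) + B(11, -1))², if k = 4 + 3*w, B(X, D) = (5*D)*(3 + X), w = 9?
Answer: 455779801/93025 ≈ 4899.5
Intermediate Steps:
B(X, D) = 5*D*(3 + X)
k = 31 (k = 4 + 3*9 = 4 + 27 = 31)
(1/(274 + k) + B(11, -1))² = (1/(274 + 31) + 5*(-1)*(3 + 11))² = (1/305 + 5*(-1)*14)² = (1/305 - 70)² = (-21349/305)² = 455779801/93025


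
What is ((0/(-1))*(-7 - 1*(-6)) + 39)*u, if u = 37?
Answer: 1443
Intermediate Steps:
((0/(-1))*(-7 - 1*(-6)) + 39)*u = ((0/(-1))*(-7 - 1*(-6)) + 39)*37 = ((0*(-1))*(-7 + 6) + 39)*37 = (0*(-1) + 39)*37 = (0 + 39)*37 = 39*37 = 1443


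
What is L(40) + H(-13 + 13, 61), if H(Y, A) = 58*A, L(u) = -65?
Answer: 3473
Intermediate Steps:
L(40) + H(-13 + 13, 61) = -65 + 58*61 = -65 + 3538 = 3473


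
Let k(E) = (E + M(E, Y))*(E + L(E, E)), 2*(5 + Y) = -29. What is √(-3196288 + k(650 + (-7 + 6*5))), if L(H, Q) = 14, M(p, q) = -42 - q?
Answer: I*√10997578/2 ≈ 1658.1*I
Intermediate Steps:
Y = -39/2 (Y = -5 + (½)*(-29) = -5 - 29/2 = -39/2 ≈ -19.500)
k(E) = (14 + E)*(-45/2 + E) (k(E) = (E + (-42 - 1*(-39/2)))*(E + 14) = (E + (-42 + 39/2))*(14 + E) = (E - 45/2)*(14 + E) = (-45/2 + E)*(14 + E) = (14 + E)*(-45/2 + E))
√(-3196288 + k(650 + (-7 + 6*5))) = √(-3196288 + (-315 + (650 + (-7 + 6*5))² - 17*(650 + (-7 + 6*5))/2)) = √(-3196288 + (-315 + (650 + (-7 + 30))² - 17*(650 + (-7 + 30))/2)) = √(-3196288 + (-315 + (650 + 23)² - 17*(650 + 23)/2)) = √(-3196288 + (-315 + 673² - 17/2*673)) = √(-3196288 + (-315 + 452929 - 11441/2)) = √(-3196288 + 893787/2) = √(-5498789/2) = I*√10997578/2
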